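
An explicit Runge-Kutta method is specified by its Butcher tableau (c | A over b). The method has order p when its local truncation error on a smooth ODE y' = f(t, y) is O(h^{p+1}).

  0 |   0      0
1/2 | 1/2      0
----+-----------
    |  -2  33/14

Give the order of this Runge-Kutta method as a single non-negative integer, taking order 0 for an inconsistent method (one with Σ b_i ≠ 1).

b = (-2, 33/14)
c = (0, 1/2)
Σ b_i: (-2)·1 + 33/14·1 = 5/14 ≠ 1 ⇒ order 0.

0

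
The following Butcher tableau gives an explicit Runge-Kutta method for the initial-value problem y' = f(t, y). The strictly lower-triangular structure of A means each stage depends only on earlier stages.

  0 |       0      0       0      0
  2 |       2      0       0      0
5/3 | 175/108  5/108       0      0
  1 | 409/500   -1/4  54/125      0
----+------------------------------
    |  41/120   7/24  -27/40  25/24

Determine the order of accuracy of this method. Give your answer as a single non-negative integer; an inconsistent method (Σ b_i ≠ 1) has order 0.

4

b = (41/120, 7/24, -27/40, 25/24)
c = (0, 2, 5/3, 1)
Ac = (0, 0, 5/54, 11/50)
Σ b_i: 41/120·1 + 7/24·1 + (-27/40)·1 + 25/24·1 = 1 ✓
b·c: 7/24·2 + (-27/40)·5/3 + 25/24·1 = 1/2 ✓
b·c²: 7/24·4 + (-27/40)·25/9 + 25/24·1 = 1/3 ✓
b·Ac: (-27/40)·5/54 + 25/24·11/50 = 1/6 ✓
b·c³: 7/24·8 + (-27/40)·125/27 + 25/24·1 = 1/4 ✓
b·(c∘Ac): (-27/40)·25/162 + 25/24·11/50 = 1/8 ✓
b·Ac²: (-27/40)·5/27 + 25/24·1/5 = 1/12 ✓
b·A²c: 25/24·1/25 = 1/24 ✓; 4 stages ⇒ order 4.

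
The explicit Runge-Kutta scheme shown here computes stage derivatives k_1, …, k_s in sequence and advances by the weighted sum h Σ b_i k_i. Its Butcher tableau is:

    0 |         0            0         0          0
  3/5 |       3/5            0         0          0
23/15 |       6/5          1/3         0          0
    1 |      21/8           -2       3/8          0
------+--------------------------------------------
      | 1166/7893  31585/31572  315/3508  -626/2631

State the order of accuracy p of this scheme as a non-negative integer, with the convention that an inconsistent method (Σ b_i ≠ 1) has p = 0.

b = (1166/7893, 31585/31572, 315/3508, -626/2631)
c = (0, 3/5, 23/15, 1)
Ac = (0, 0, 1/5, -5/8)
Σ b_i: 1166/7893·1 + 31585/31572·1 + 315/3508·1 + (-626/2631)·1 = 1 ✓
b·c: 31585/31572·3/5 + 315/3508·23/15 + (-626/2631)·1 = 1/2 ✓
b·c²: 31585/31572·9/25 + 315/3508·529/225 + (-626/2631)·1 = 1/3 ✓
b·Ac: 315/3508·1/5 + (-626/2631)·(-5/8) = 1/6 ✓
b·c³: 31585/31572·27/125 + 315/3508·12167/3375 + (-626/2631)·1 = 13237/43850 ≠ 1/4 ⇒ order 3.
b·(c∘Ac): 315/3508·23/75 + (-626/2631)·(-5/8) = 4637/26310 ≠ 1/8
b·Ac²: 315/3508·3/25 + (-626/2631)·97/600 = -5464/197325 ≠ 1/12
b·A²c: (-626/2631)·3/40 = -313/17540 ≠ 1/24

3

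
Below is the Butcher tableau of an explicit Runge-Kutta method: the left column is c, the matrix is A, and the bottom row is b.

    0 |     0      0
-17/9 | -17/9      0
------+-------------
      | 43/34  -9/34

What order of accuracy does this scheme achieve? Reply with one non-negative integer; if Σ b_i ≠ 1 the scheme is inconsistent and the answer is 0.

2

b = (43/34, -9/34)
c = (0, -17/9)
Σ b_i: 43/34·1 + (-9/34)·1 = 1 ✓
b·c: (-9/34)·(-17/9) = 1/2 ✓; 2 stages ⇒ order 2.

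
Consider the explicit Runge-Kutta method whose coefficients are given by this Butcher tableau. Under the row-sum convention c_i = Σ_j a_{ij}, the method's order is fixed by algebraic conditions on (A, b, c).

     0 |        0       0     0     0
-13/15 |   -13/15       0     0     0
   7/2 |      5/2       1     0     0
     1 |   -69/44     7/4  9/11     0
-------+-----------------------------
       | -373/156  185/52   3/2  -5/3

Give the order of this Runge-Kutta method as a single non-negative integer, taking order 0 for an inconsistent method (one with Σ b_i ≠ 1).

2

b = (-373/156, 185/52, 3/2, -5/3)
c = (0, -13/15, 7/2, 1)
Ac = (0, 0, -13/15, 889/660)
Σ b_i: (-373/156)·1 + 185/52·1 + 3/2·1 + (-5/3)·1 = 1 ✓
b·c: 185/52·(-13/15) + 3/2·7/2 + (-5/3)·1 = 1/2 ✓
b·c²: 185/52·169/225 + 3/2·49/4 + (-5/3)·1 = 6977/360 ≠ 1/3 ⇒ order 2.
b·Ac: 3/2·(-13/15) + (-5/3)·889/660 = -7019/1980 ≠ 1/6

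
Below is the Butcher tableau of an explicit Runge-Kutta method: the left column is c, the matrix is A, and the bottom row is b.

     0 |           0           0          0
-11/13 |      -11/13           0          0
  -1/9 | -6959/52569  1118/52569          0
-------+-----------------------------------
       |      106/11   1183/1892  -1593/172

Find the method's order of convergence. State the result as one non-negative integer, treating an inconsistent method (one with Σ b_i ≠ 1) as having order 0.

3

b = (106/11, 1183/1892, -1593/172)
c = (0, -11/13, -1/9)
Ac = (0, 0, -86/4779)
Σ b_i: 106/11·1 + 1183/1892·1 + (-1593/172)·1 = 1 ✓
b·c: 1183/1892·(-11/13) + (-1593/172)·(-1/9) = 1/2 ✓
b·c²: 1183/1892·121/169 + (-1593/172)·1/81 = 1/3 ✓
b·Ac: (-1593/172)·(-86/4779) = 1/6 ✓; 3 stages ⇒ order 3.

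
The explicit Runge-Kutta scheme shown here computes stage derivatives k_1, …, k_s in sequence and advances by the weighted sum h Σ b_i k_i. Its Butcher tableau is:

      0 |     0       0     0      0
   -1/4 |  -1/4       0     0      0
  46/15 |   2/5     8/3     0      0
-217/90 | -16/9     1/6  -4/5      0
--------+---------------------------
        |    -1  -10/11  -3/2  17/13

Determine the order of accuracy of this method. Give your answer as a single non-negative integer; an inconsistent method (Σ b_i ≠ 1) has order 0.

0

b = (-1, -10/11, -3/2, 17/13)
c = (0, -1/4, 46/15, -217/90)
Ac = (0, 0, -2/3, -499/200)
Σ b_i: (-1)·1 + (-10/11)·1 + (-3/2)·1 + 17/13·1 = -601/286 ≠ 1 ⇒ order 0.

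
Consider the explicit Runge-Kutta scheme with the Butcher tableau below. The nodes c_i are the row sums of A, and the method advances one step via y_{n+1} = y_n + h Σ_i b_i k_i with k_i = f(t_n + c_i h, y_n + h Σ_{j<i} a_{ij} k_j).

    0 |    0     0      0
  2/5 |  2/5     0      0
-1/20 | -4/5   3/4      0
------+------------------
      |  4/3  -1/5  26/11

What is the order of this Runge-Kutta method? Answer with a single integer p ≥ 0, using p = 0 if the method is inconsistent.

b = (4/3, -1/5, 26/11)
c = (0, 2/5, -1/20)
Ac = (0, 0, 3/10)
Σ b_i: 4/3·1 + (-1/5)·1 + 26/11·1 = 577/165 ≠ 1 ⇒ order 0.

0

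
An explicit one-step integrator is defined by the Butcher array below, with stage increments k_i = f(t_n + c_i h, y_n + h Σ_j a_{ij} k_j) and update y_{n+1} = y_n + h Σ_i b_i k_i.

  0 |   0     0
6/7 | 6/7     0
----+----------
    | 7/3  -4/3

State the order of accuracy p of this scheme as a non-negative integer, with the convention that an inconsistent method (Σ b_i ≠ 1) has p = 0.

1

b = (7/3, -4/3)
c = (0, 6/7)
Σ b_i: 7/3·1 + (-4/3)·1 = 1 ✓
b·c: (-4/3)·6/7 = -8/7 ≠ 1/2 ⇒ order 1.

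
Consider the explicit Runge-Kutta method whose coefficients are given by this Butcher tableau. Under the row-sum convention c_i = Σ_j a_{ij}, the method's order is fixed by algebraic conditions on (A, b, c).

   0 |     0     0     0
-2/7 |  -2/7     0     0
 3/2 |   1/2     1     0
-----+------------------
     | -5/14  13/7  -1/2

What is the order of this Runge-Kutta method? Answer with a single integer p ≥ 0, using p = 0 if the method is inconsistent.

1

b = (-5/14, 13/7, -1/2)
c = (0, -2/7, 3/2)
Ac = (0, 0, -2/7)
Σ b_i: (-5/14)·1 + 13/7·1 + (-1/2)·1 = 1 ✓
b·c: 13/7·(-2/7) + (-1/2)·3/2 = -251/196 ≠ 1/2 ⇒ order 1.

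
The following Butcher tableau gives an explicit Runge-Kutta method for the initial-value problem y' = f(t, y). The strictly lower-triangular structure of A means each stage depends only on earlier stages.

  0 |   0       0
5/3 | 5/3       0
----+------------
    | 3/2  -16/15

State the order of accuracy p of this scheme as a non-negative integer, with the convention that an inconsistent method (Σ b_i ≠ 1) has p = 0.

0

b = (3/2, -16/15)
c = (0, 5/3)
Σ b_i: 3/2·1 + (-16/15)·1 = 13/30 ≠ 1 ⇒ order 0.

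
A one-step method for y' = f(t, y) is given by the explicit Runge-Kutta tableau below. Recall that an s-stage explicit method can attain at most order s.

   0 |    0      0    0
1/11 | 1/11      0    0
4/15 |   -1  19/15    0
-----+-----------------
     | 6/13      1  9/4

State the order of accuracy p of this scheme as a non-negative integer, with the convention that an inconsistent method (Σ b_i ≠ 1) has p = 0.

0

b = (6/13, 1, 9/4)
c = (0, 1/11, 4/15)
Ac = (0, 0, 19/165)
Σ b_i: 6/13·1 + 1·1 + 9/4·1 = 193/52 ≠ 1 ⇒ order 0.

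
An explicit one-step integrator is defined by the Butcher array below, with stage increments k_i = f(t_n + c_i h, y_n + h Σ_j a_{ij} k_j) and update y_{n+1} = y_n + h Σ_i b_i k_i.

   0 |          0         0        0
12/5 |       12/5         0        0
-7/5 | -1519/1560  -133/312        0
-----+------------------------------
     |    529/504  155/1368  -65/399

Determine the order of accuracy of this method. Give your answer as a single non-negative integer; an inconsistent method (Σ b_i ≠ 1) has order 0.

3

b = (529/504, 155/1368, -65/399)
c = (0, 12/5, -7/5)
Ac = (0, 0, -133/130)
Σ b_i: 529/504·1 + 155/1368·1 + (-65/399)·1 = 1 ✓
b·c: 155/1368·12/5 + (-65/399)·(-7/5) = 1/2 ✓
b·c²: 155/1368·144/25 + (-65/399)·49/25 = 1/3 ✓
b·Ac: (-65/399)·(-133/130) = 1/6 ✓; 3 stages ⇒ order 3.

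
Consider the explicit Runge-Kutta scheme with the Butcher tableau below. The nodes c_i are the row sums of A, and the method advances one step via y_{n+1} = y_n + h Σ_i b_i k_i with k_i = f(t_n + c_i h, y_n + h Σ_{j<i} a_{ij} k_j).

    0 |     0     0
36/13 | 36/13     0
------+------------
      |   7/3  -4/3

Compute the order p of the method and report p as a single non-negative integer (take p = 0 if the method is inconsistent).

b = (7/3, -4/3)
c = (0, 36/13)
Σ b_i: 7/3·1 + (-4/3)·1 = 1 ✓
b·c: (-4/3)·36/13 = -48/13 ≠ 1/2 ⇒ order 1.

1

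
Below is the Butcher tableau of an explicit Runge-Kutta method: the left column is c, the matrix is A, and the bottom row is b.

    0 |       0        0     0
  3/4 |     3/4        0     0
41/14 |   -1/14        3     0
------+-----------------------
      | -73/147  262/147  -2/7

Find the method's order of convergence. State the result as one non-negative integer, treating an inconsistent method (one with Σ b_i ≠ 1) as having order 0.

2

b = (-73/147, 262/147, -2/7)
c = (0, 3/4, 41/14)
Ac = (0, 0, 9/4)
Σ b_i: (-73/147)·1 + 262/147·1 + (-2/7)·1 = 1 ✓
b·c: 262/147·3/4 + (-2/7)·41/14 = 1/2 ✓
b·c²: 262/147·9/16 + (-2/7)·1681/196 = -3973/2744 ≠ 1/3 ⇒ order 2.
b·Ac: (-2/7)·9/4 = -9/14 ≠ 1/6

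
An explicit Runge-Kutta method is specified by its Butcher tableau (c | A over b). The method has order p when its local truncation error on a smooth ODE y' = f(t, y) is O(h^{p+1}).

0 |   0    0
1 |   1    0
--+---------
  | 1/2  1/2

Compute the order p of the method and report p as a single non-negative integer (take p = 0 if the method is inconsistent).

2

b = (1/2, 1/2)
c = (0, 1)
Σ b_i: 1/2·1 + 1/2·1 = 1 ✓
b·c: 1/2·1 = 1/2 ✓; 2 stages ⇒ order 2.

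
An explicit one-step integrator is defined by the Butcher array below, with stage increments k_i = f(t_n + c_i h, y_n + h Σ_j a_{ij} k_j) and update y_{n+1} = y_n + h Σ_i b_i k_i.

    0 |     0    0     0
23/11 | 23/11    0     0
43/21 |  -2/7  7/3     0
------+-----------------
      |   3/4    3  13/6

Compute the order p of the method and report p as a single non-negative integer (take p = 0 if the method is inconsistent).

0

b = (3/4, 3, 13/6)
c = (0, 23/11, 43/21)
Ac = (0, 0, 161/33)
Σ b_i: 3/4·1 + 3·1 + 13/6·1 = 71/12 ≠ 1 ⇒ order 0.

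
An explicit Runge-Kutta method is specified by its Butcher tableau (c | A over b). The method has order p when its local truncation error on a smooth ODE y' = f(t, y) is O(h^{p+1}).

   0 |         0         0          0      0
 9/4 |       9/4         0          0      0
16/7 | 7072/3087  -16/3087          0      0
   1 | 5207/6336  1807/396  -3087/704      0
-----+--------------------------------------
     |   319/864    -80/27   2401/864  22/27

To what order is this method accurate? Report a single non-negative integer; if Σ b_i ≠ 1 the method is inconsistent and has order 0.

b = (319/864, -80/27, 2401/864, 22/27)
c = (0, 9/4, 16/7, 1)
Ac = (0, 0, -4/343, 43/176)
Σ b_i: 319/864·1 + (-80/27)·1 + 2401/864·1 + 22/27·1 = 1 ✓
b·c: (-80/27)·9/4 + 2401/864·16/7 + 22/27·1 = 1/2 ✓
b·c²: (-80/27)·81/16 + 2401/864·256/49 + 22/27·1 = 1/3 ✓
b·Ac: 2401/864·(-4/343) + 22/27·43/176 = 1/6 ✓
b·c³: (-80/27)·729/64 + 2401/864·4096/343 + 22/27·1 = 1/4 ✓
b·(c∘Ac): 2401/864·(-64/2401) + 22/27·43/176 = 1/8 ✓
b·Ac²: 2401/864·(-9/343) + 22/27·135/704 = 1/12 ✓
b·A²c: 22/27·9/176 = 1/24 ✓; 4 stages ⇒ order 4.

4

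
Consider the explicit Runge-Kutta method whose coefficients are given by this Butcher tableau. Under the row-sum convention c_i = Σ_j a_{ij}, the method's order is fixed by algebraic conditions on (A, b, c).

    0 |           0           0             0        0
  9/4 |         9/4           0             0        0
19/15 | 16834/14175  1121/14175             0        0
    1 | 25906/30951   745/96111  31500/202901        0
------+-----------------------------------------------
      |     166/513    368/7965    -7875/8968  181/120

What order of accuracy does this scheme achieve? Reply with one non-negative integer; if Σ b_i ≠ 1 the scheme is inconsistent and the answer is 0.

4

b = (166/513, 368/7965, -7875/8968, 181/120)
c = (0, 9/4, 19/15, 1)
Ac = (0, 0, 1121/6300, 155/724)
Σ b_i: 166/513·1 + 368/7965·1 + (-7875/8968)·1 + 181/120·1 = 1 ✓
b·c: 368/7965·9/4 + (-7875/8968)·19/15 + 181/120·1 = 1/2 ✓
b·c²: 368/7965·81/16 + (-7875/8968)·361/225 + 181/120·1 = 1/3 ✓
b·Ac: (-7875/8968)·1121/6300 + 181/120·155/724 = 1/6 ✓
b·c³: 368/7965·729/64 + (-7875/8968)·6859/3375 + 181/120·1 = 1/4 ✓
b·(c∘Ac): (-7875/8968)·21299/94500 + 181/120·155/724 = 1/8 ✓
b·Ac²: (-7875/8968)·1121/2800 + 181/120·835/2896 = 1/12 ✓
b·A²c: 181/120·5/181 = 1/24 ✓; 4 stages ⇒ order 4.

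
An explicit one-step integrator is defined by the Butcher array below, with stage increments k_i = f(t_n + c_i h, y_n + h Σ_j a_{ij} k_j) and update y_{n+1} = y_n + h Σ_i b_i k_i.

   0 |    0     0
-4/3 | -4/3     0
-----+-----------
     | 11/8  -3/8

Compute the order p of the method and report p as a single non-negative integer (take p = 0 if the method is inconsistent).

b = (11/8, -3/8)
c = (0, -4/3)
Σ b_i: 11/8·1 + (-3/8)·1 = 1 ✓
b·c: (-3/8)·(-4/3) = 1/2 ✓; 2 stages ⇒ order 2.

2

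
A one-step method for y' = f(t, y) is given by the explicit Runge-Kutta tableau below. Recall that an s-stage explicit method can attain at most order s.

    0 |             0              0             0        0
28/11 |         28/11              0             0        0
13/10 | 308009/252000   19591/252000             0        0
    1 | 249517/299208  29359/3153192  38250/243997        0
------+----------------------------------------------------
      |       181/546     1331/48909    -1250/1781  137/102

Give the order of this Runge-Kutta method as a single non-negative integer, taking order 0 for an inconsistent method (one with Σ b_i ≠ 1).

b = (181/546, 1331/48909, -1250/1781, 137/102)
c = (0, 28/11, 13/10, 1)
Ac = (0, 0, 1781/9000, 187/822)
Σ b_i: 181/546·1 + 1331/48909·1 + (-1250/1781)·1 + 137/102·1 = 1 ✓
b·c: 1331/48909·28/11 + (-1250/1781)·13/10 + 137/102·1 = 1/2 ✓
b·c²: 1331/48909·784/121 + (-1250/1781)·169/100 + 137/102·1 = 1/3 ✓
b·Ac: (-1250/1781)·1781/9000 + 137/102·187/822 = 1/6 ✓
b·c³: 1331/48909·21952/1331 + (-1250/1781)·2197/1000 + 137/102·1 = 1/4 ✓
b·(c∘Ac): (-1250/1781)·23153/90000 + 137/102·187/822 = 1/8 ✓
b·Ac²: (-1250/1781)·12467/24750 + 137/102·2941/9042 = 1/12 ✓
b·A²c: 137/102·17/548 = 1/24 ✓; 4 stages ⇒ order 4.

4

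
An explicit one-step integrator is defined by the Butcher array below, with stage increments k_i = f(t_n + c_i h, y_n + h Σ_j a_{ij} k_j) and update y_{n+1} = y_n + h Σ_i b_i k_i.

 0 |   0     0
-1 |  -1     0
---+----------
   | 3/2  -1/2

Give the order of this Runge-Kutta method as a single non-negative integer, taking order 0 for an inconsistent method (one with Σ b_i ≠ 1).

b = (3/2, -1/2)
c = (0, -1)
Σ b_i: 3/2·1 + (-1/2)·1 = 1 ✓
b·c: (-1/2)·(-1) = 1/2 ✓; 2 stages ⇒ order 2.

2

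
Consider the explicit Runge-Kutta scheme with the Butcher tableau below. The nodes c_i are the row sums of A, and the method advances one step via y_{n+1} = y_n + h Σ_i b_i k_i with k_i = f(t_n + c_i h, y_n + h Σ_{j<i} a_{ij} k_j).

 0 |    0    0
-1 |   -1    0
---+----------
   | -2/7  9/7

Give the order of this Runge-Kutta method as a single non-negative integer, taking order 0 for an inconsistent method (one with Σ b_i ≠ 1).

b = (-2/7, 9/7)
c = (0, -1)
Σ b_i: (-2/7)·1 + 9/7·1 = 1 ✓
b·c: 9/7·(-1) = -9/7 ≠ 1/2 ⇒ order 1.

1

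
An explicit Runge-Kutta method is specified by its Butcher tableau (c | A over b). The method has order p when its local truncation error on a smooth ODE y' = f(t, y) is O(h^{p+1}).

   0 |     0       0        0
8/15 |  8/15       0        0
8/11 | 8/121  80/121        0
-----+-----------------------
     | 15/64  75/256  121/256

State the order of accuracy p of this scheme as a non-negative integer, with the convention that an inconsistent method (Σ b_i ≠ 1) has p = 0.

b = (15/64, 75/256, 121/256)
c = (0, 8/15, 8/11)
Ac = (0, 0, 128/363)
Σ b_i: 15/64·1 + 75/256·1 + 121/256·1 = 1 ✓
b·c: 75/256·8/15 + 121/256·8/11 = 1/2 ✓
b·c²: 75/256·64/225 + 121/256·64/121 = 1/3 ✓
b·Ac: 121/256·128/363 = 1/6 ✓; 3 stages ⇒ order 3.

3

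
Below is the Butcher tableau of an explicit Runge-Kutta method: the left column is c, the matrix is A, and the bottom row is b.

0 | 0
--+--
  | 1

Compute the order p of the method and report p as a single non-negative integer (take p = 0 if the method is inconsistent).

b = (1)
c = (0)
Σ b_i: 1·1 = 1 ✓; 1 stage ⇒ order 1.

1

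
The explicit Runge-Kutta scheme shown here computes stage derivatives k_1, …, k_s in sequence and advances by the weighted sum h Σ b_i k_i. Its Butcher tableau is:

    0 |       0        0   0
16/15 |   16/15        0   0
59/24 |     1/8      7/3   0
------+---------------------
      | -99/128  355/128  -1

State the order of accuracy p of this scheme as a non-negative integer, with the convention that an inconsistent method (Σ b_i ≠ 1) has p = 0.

b = (-99/128, 355/128, -1)
c = (0, 16/15, 59/24)
Ac = (0, 0, 112/45)
Σ b_i: (-99/128)·1 + 355/128·1 + (-1)·1 = 1 ✓
b·c: 355/128·16/15 + (-1)·59/24 = 1/2 ✓
b·c²: 355/128·256/225 + (-1)·3481/576 = -8317/2880 ≠ 1/3 ⇒ order 2.
b·Ac: (-1)·112/45 = -112/45 ≠ 1/6

2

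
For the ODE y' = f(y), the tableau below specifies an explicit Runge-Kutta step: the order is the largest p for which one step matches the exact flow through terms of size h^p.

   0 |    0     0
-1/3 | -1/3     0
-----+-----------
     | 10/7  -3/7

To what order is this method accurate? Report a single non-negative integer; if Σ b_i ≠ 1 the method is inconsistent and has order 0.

b = (10/7, -3/7)
c = (0, -1/3)
Σ b_i: 10/7·1 + (-3/7)·1 = 1 ✓
b·c: (-3/7)·(-1/3) = 1/7 ≠ 1/2 ⇒ order 1.

1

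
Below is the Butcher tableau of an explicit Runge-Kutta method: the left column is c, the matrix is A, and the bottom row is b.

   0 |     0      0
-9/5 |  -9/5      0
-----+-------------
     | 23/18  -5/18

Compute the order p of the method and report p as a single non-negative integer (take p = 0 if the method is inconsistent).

b = (23/18, -5/18)
c = (0, -9/5)
Σ b_i: 23/18·1 + (-5/18)·1 = 1 ✓
b·c: (-5/18)·(-9/5) = 1/2 ✓; 2 stages ⇒ order 2.

2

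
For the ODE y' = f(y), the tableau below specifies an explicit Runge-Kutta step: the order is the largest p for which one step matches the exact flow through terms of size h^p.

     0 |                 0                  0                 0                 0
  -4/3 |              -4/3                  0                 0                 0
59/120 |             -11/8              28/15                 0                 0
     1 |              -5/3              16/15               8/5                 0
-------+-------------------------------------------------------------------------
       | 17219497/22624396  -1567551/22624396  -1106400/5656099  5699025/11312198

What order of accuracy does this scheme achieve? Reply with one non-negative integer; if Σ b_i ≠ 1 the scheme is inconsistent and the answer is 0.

b = (17219497/22624396, -1567551/22624396, -1106400/5656099, 5699025/11312198)
c = (0, -4/3, 59/120, 1)
Ac = (0, 0, -112/45, -143/225)
Σ b_i: 17219497/22624396·1 + (-1567551/22624396)·1 + (-1106400/5656099)·1 + 5699025/11312198·1 = 1 ✓
b·c: (-1567551/22624396)·(-4/3) + (-1106400/5656099)·59/120 + 5699025/11312198·1 = 1/2 ✓
b·c²: (-1567551/22624396)·16/9 + (-1106400/5656099)·3481/14400 + 5699025/11312198·1 = 1/3 ✓
b·Ac: (-1106400/5656099)·(-112/45) + 5699025/11312198·(-143/225) = 1/6 ✓
b·c³: (-1567551/22624396)·(-64/27) + (-1106400/5656099)·205379/1728000 + 5699025/11312198·1 = 2625791041/4072391280 ≠ 1/4 ⇒ order 3.
b·(c∘Ac): (-1106400/5656099)·(-826/675) + 5699025/11312198·(-143/225) = -8228119/101809782 ≠ 1/8
b·Ac²: (-1106400/5656099)·448/135 + 5699025/11312198·61643/27000 = 2040508241/4072391280 ≠ 1/12
b·A²c: 5699025/11312198·(-896/225) = -11347392/5656099 ≠ 1/24

3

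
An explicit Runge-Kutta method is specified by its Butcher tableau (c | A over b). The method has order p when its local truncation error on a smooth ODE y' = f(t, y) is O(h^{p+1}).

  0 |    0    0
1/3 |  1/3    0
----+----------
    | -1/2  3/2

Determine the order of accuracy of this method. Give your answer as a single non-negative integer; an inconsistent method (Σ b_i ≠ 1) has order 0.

b = (-1/2, 3/2)
c = (0, 1/3)
Σ b_i: (-1/2)·1 + 3/2·1 = 1 ✓
b·c: 3/2·1/3 = 1/2 ✓; 2 stages ⇒ order 2.

2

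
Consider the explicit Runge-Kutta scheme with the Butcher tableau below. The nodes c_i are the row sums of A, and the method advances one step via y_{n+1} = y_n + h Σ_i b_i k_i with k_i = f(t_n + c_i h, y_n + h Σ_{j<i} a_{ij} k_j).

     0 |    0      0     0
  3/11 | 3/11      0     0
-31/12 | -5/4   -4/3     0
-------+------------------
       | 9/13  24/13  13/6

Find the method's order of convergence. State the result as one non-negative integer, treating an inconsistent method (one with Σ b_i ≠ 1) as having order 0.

b = (9/13, 24/13, 13/6)
c = (0, 3/11, -31/12)
Ac = (0, 0, -4/11)
Σ b_i: 9/13·1 + 24/13·1 + 13/6·1 = 367/78 ≠ 1 ⇒ order 0.

0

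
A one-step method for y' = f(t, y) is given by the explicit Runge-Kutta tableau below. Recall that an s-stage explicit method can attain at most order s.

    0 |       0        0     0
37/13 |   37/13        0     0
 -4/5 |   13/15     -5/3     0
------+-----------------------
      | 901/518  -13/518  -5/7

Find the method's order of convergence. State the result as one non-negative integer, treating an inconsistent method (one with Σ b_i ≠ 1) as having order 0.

2

b = (901/518, -13/518, -5/7)
c = (0, 37/13, -4/5)
Ac = (0, 0, -185/39)
Σ b_i: 901/518·1 + (-13/518)·1 + (-5/7)·1 = 1 ✓
b·c: (-13/518)·37/13 + (-5/7)·(-4/5) = 1/2 ✓
b·c²: (-13/518)·1369/169 + (-5/7)·16/25 = -601/910 ≠ 1/3 ⇒ order 2.
b·Ac: (-5/7)·(-185/39) = 925/273 ≠ 1/6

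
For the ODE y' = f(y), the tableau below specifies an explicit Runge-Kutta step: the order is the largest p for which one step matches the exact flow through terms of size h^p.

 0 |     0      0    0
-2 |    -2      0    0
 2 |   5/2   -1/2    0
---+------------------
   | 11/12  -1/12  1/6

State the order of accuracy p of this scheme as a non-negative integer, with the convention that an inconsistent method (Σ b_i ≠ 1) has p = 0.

b = (11/12, -1/12, 1/6)
c = (0, -2, 2)
Ac = (0, 0, 1)
Σ b_i: 11/12·1 + (-1/12)·1 + 1/6·1 = 1 ✓
b·c: (-1/12)·(-2) + 1/6·2 = 1/2 ✓
b·c²: (-1/12)·4 + 1/6·4 = 1/3 ✓
b·Ac: 1/6·1 = 1/6 ✓; 3 stages ⇒ order 3.

3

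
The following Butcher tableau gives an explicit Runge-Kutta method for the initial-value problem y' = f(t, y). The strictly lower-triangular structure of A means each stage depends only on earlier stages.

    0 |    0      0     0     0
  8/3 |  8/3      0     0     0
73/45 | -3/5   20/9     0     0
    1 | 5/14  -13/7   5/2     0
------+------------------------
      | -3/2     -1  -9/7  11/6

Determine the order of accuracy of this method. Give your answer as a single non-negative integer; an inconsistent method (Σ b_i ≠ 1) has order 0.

0

b = (-3/2, -1, -9/7, 11/6)
c = (0, 8/3, 73/45, 1)
Ac = (0, 0, 160/27, -113/126)
Σ b_i: (-3/2)·1 + (-1)·1 + (-9/7)·1 + 11/6·1 = -41/21 ≠ 1 ⇒ order 0.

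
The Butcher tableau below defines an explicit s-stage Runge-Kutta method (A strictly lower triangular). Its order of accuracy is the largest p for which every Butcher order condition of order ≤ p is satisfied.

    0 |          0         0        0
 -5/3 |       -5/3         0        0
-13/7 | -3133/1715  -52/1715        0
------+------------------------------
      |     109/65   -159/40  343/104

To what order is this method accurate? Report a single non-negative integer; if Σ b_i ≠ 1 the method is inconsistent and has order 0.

b = (109/65, -159/40, 343/104)
c = (0, -5/3, -13/7)
Ac = (0, 0, 52/1029)
Σ b_i: 109/65·1 + (-159/40)·1 + 343/104·1 = 1 ✓
b·c: (-159/40)·(-5/3) + 343/104·(-13/7) = 1/2 ✓
b·c²: (-159/40)·25/9 + 343/104·169/49 = 1/3 ✓
b·Ac: 343/104·52/1029 = 1/6 ✓; 3 stages ⇒ order 3.

3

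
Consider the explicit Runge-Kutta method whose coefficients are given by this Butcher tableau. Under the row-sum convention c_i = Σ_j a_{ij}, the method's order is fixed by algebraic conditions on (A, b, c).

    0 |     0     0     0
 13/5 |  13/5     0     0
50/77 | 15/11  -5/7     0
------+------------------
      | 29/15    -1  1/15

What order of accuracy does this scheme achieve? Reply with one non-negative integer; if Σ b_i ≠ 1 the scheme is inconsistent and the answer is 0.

1

b = (29/15, -1, 1/15)
c = (0, 13/5, 50/77)
Ac = (0, 0, -13/7)
Σ b_i: 29/15·1 + (-1)·1 + 1/15·1 = 1 ✓
b·c: (-1)·13/5 + 1/15·50/77 = -2953/1155 ≠ 1/2 ⇒ order 1.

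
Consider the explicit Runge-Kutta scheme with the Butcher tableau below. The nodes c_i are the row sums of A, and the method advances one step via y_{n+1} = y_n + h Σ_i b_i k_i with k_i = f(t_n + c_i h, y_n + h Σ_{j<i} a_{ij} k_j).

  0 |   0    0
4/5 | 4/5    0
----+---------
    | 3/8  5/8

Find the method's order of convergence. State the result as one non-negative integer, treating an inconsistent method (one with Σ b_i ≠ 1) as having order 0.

2

b = (3/8, 5/8)
c = (0, 4/5)
Σ b_i: 3/8·1 + 5/8·1 = 1 ✓
b·c: 5/8·4/5 = 1/2 ✓; 2 stages ⇒ order 2.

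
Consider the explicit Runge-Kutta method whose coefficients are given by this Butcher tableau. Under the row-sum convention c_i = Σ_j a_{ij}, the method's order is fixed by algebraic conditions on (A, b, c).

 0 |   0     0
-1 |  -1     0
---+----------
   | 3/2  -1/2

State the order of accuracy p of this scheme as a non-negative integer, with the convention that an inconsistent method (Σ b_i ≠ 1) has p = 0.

2

b = (3/2, -1/2)
c = (0, -1)
Σ b_i: 3/2·1 + (-1/2)·1 = 1 ✓
b·c: (-1/2)·(-1) = 1/2 ✓; 2 stages ⇒ order 2.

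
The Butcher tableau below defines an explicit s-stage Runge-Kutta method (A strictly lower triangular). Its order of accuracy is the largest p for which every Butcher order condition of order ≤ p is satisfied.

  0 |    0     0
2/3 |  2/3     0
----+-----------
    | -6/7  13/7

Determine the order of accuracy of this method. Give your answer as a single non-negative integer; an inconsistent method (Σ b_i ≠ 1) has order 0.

1

b = (-6/7, 13/7)
c = (0, 2/3)
Σ b_i: (-6/7)·1 + 13/7·1 = 1 ✓
b·c: 13/7·2/3 = 26/21 ≠ 1/2 ⇒ order 1.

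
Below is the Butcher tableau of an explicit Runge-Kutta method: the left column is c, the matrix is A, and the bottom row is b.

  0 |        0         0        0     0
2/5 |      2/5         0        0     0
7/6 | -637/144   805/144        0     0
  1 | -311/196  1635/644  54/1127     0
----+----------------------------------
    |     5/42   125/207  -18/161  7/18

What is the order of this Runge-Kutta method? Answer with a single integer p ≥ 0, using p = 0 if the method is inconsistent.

b = (5/42, 125/207, -18/161, 7/18)
c = (0, 2/5, 7/6, 1)
Ac = (0, 0, 161/72, 15/14)
Σ b_i: 5/42·1 + 125/207·1 + (-18/161)·1 + 7/18·1 = 1 ✓
b·c: 125/207·2/5 + (-18/161)·7/6 + 7/18·1 = 1/2 ✓
b·c²: 125/207·4/25 + (-18/161)·49/36 + 7/18·1 = 1/3 ✓
b·Ac: (-18/161)·161/72 + 7/18·15/14 = 1/6 ✓
b·c³: 125/207·8/125 + (-18/161)·343/216 + 7/18·1 = 1/4 ✓
b·(c∘Ac): (-18/161)·1127/432 + 7/18·15/14 = 1/8 ✓
b·Ac²: (-18/161)·161/180 + 7/18·33/70 = 1/12 ✓
b·A²c: 7/18·3/28 = 1/24 ✓; 4 stages ⇒ order 4.

4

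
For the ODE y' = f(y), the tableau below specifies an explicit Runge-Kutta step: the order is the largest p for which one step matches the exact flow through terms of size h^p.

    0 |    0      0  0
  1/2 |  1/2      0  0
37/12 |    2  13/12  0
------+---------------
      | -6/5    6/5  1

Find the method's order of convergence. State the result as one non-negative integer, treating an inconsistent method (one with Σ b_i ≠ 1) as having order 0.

b = (-6/5, 6/5, 1)
c = (0, 1/2, 37/12)
Ac = (0, 0, 13/24)
Σ b_i: (-6/5)·1 + 6/5·1 + 1·1 = 1 ✓
b·c: 6/5·1/2 + 1·37/12 = 221/60 ≠ 1/2 ⇒ order 1.

1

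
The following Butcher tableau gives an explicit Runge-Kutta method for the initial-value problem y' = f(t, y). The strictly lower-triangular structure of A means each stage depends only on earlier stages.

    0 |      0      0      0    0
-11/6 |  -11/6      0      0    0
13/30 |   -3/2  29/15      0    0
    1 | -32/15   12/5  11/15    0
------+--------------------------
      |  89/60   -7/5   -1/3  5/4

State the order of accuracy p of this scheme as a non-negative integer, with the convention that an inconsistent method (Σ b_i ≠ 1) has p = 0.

1

b = (89/60, -7/5, -1/3, 5/4)
c = (0, -11/6, 13/30, 1)
Ac = (0, 0, -319/90, -1837/450)
Σ b_i: 89/60·1 + (-7/5)·1 + (-1/3)·1 + 5/4·1 = 1 ✓
b·c: (-7/5)·(-11/6) + (-1/3)·13/30 + 5/4·1 = 661/180 ≠ 1/2 ⇒ order 1.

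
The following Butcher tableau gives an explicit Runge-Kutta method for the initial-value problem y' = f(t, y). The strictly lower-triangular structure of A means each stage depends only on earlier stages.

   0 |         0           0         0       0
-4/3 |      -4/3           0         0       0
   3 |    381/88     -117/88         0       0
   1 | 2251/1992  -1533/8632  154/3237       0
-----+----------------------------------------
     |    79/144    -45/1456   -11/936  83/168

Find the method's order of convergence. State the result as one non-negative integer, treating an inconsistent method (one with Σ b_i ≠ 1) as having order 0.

4

b = (79/144, -45/1456, -11/936, 83/168)
c = (0, -4/3, 3, 1)
Ac = (0, 0, 39/22, 63/166)
Σ b_i: 79/144·1 + (-45/1456)·1 + (-11/936)·1 + 83/168·1 = 1 ✓
b·c: (-45/1456)·(-4/3) + (-11/936)·3 + 83/168·1 = 1/2 ✓
b·c²: (-45/1456)·16/9 + (-11/936)·9 + 83/168·1 = 1/3 ✓
b·Ac: (-11/936)·39/22 + 83/168·63/166 = 1/6 ✓
b·c³: (-45/1456)·(-64/27) + (-11/936)·27 + 83/168·1 = 1/4 ✓
b·(c∘Ac): (-11/936)·117/22 + 83/168·63/166 = 1/8 ✓
b·Ac²: (-11/936)·(-26/11) + 83/168·28/249 = 1/12 ✓
b·A²c: 83/168·7/83 = 1/24 ✓; 4 stages ⇒ order 4.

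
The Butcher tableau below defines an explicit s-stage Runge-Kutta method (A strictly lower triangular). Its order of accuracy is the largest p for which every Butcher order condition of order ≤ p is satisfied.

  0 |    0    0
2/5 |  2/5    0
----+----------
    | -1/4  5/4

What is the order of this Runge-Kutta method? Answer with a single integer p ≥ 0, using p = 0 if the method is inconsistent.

2

b = (-1/4, 5/4)
c = (0, 2/5)
Σ b_i: (-1/4)·1 + 5/4·1 = 1 ✓
b·c: 5/4·2/5 = 1/2 ✓; 2 stages ⇒ order 2.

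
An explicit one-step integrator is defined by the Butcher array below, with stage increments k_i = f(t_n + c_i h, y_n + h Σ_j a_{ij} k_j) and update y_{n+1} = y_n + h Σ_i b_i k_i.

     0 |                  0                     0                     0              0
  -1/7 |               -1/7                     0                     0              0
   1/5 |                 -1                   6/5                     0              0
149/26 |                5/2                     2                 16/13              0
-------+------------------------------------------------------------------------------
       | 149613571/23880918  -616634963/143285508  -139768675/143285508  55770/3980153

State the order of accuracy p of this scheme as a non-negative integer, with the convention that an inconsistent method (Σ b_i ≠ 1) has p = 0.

3

b = (149613571/23880918, -616634963/143285508, -139768675/143285508, 55770/3980153)
c = (0, -1/7, 1/5, 149/26)
Ac = (0, 0, -6/35, -18/455)
Σ b_i: 149613571/23880918·1 + (-616634963/143285508)·1 + (-139768675/143285508)·1 + 55770/3980153·1 = 1 ✓
b·c: (-616634963/143285508)·(-1/7) + (-139768675/143285508)·1/5 + 55770/3980153·149/26 = 1/2 ✓
b·c²: (-616634963/143285508)·1/49 + (-139768675/143285508)·1/25 + 55770/3980153·22201/676 = 1/3 ✓
b·Ac: (-139768675/143285508)·(-6/35) + 55770/3980153·(-18/455) = 1/6 ✓
b·c³: (-616634963/143285508)·(-1/343) + (-139768675/143285508)·1/125 + 55770/3980153·3307949/17576 = 57413292151/21731635380 ≠ 1/4 ⇒ order 3.
b·(c∘Ac): (-139768675/143285508)·(-6/175) + 55770/3980153·(-1341/5915) = 5059711/167166426 ≠ 1/8
b·Ac²: (-139768675/143285508)·6/245 + 55770/3980153·1434/15925 = -18912349/835832130 ≠ 1/12
b·A²c: 55770/3980153·(-96/455) = -82368/27861071 ≠ 1/24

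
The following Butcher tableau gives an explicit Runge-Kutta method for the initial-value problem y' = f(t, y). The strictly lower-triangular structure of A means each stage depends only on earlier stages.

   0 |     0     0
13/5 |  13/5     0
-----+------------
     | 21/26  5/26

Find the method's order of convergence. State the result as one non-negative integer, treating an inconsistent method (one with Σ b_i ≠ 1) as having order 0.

b = (21/26, 5/26)
c = (0, 13/5)
Σ b_i: 21/26·1 + 5/26·1 = 1 ✓
b·c: 5/26·13/5 = 1/2 ✓; 2 stages ⇒ order 2.

2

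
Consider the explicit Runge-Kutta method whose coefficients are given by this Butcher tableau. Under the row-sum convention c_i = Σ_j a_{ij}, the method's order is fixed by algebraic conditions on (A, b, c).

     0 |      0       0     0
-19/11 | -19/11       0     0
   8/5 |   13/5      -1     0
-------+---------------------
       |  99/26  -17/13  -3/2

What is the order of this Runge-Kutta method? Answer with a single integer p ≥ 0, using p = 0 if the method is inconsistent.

b = (99/26, -17/13, -3/2)
c = (0, -19/11, 8/5)
Ac = (0, 0, 19/11)
Σ b_i: 99/26·1 + (-17/13)·1 + (-3/2)·1 = 1 ✓
b·c: (-17/13)·(-19/11) + (-3/2)·8/5 = -101/715 ≠ 1/2 ⇒ order 1.

1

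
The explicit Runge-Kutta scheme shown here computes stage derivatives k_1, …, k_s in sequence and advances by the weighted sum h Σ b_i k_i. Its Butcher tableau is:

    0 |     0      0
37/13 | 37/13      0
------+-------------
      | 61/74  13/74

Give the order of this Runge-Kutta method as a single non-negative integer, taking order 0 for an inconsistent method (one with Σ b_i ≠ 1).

b = (61/74, 13/74)
c = (0, 37/13)
Σ b_i: 61/74·1 + 13/74·1 = 1 ✓
b·c: 13/74·37/13 = 1/2 ✓; 2 stages ⇒ order 2.

2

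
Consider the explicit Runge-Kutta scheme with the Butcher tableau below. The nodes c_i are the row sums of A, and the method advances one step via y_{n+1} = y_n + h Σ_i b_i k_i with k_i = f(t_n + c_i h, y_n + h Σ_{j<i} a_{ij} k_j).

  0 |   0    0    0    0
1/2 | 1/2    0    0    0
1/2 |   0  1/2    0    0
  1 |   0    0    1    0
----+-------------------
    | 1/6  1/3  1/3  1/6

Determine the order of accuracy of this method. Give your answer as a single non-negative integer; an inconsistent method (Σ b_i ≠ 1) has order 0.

b = (1/6, 1/3, 1/3, 1/6)
c = (0, 1/2, 1/2, 1)
Ac = (0, 0, 1/4, 1/2)
Σ b_i: 1/6·1 + 1/3·1 + 1/3·1 + 1/6·1 = 1 ✓
b·c: 1/3·1/2 + 1/3·1/2 + 1/6·1 = 1/2 ✓
b·c²: 1/3·1/4 + 1/3·1/4 + 1/6·1 = 1/3 ✓
b·Ac: 1/3·1/4 + 1/6·1/2 = 1/6 ✓
b·c³: 1/3·1/8 + 1/3·1/8 + 1/6·1 = 1/4 ✓
b·(c∘Ac): 1/3·1/8 + 1/6·1/2 = 1/8 ✓
b·Ac²: 1/3·1/8 + 1/6·1/4 = 1/12 ✓
b·A²c: 1/6·1/4 = 1/24 ✓; 4 stages ⇒ order 4.

4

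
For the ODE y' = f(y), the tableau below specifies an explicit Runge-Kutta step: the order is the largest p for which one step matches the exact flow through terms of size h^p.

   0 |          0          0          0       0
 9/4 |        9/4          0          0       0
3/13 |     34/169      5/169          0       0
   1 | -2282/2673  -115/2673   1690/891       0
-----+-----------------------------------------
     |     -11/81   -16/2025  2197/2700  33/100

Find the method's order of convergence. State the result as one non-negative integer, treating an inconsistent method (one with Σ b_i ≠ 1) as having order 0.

b = (-11/81, -16/2025, 2197/2700, 33/100)
c = (0, 9/4, 3/13, 1)
Ac = (0, 0, 45/676, 15/44)
Σ b_i: (-11/81)·1 + (-16/2025)·1 + 2197/2700·1 + 33/100·1 = 1 ✓
b·c: (-16/2025)·9/4 + 2197/2700·3/13 + 33/100·1 = 1/2 ✓
b·c²: (-16/2025)·81/16 + 2197/2700·9/169 + 33/100·1 = 1/3 ✓
b·Ac: 2197/2700·45/676 + 33/100·15/44 = 1/6 ✓
b·c³: (-16/2025)·729/64 + 2197/2700·27/2197 + 33/100·1 = 1/4 ✓
b·(c∘Ac): 2197/2700·135/8788 + 33/100·15/44 = 1/8 ✓
b·Ac²: 2197/2700·405/2704 + 33/100·(-185/1584) = 1/12 ✓
b·A²c: 33/100·25/198 = 1/24 ✓; 4 stages ⇒ order 4.

4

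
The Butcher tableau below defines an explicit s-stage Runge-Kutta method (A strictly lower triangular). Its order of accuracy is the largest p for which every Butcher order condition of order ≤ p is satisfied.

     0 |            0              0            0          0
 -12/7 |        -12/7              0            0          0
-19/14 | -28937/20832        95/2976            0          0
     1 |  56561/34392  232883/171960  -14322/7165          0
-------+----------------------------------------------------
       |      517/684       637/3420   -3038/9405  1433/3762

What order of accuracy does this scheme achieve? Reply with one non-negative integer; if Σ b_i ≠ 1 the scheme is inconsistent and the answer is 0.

b = (517/684, 637/3420, -3038/9405, 1433/3762)
c = (0, -12/7, -19/14, 1)
Ac = (0, 0, -95/1736, 1121/2866)
Σ b_i: 517/684·1 + 637/3420·1 + (-3038/9405)·1 + 1433/3762·1 = 1 ✓
b·c: 637/3420·(-12/7) + (-3038/9405)·(-19/14) + 1433/3762·1 = 1/2 ✓
b·c²: 637/3420·144/49 + (-3038/9405)·361/196 + 1433/3762·1 = 1/3 ✓
b·Ac: (-3038/9405)·(-95/1736) + 1433/3762·1121/2866 = 1/6 ✓
b·c³: 637/3420·(-1728/343) + (-3038/9405)·(-6859/2744) + 1433/3762·1 = 1/4 ✓
b·(c∘Ac): (-3038/9405)·1805/24304 + 1433/3762·1121/2866 = 1/8 ✓
b·Ac²: (-3038/9405)·285/3038 + 1433/3762·855/2866 = 1/12 ✓
b·A²c: 1433/3762·627/5732 = 1/24 ✓; 4 stages ⇒ order 4.

4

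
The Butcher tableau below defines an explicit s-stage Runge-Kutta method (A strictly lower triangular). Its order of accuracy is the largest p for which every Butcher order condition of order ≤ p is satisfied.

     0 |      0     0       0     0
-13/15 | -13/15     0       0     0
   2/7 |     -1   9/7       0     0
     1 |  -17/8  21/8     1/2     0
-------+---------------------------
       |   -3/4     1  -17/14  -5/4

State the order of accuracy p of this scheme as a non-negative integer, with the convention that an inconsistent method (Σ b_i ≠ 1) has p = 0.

0

b = (-3/4, 1, -17/14, -5/4)
c = (0, -13/15, 2/7, 1)
Ac = (0, 0, -39/35, -597/280)
Σ b_i: (-3/4)·1 + 1·1 + (-17/14)·1 + (-5/4)·1 = -31/14 ≠ 1 ⇒ order 0.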